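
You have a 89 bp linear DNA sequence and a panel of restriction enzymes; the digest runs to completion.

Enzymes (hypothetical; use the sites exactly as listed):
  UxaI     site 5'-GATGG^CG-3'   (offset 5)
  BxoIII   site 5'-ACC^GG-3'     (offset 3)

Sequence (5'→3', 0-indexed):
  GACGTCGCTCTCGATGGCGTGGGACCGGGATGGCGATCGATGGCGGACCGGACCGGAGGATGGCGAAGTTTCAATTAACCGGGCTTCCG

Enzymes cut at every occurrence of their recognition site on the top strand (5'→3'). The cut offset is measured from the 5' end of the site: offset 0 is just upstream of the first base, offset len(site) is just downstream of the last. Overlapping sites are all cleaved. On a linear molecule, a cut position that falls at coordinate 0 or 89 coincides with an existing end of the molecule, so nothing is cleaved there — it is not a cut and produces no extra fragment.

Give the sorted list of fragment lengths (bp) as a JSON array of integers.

Site scan:
  UxaI GATGGCG/5: at [12, 28, 38, 58] ⇒ [17, 33, 43, 63]
  BxoIII ACCGG/3: at [23, 46, 51, 77] ⇒ [26, 49, 54, 80]

Pooled cuts: [17, 26, 33, 43, 49, 54, 63, 80]

Fragment lengths:
  [0,17): 17 bp
  [17,26): 9 bp
  [26,33): 7 bp
  [33,43): 10 bp
  [43,49): 6 bp
  [49,54): 5 bp
  [54,63): 9 bp
  [63,80): 17 bp
  [80,89): 9 bp

[5,6,7,9,9,9,10,17,17]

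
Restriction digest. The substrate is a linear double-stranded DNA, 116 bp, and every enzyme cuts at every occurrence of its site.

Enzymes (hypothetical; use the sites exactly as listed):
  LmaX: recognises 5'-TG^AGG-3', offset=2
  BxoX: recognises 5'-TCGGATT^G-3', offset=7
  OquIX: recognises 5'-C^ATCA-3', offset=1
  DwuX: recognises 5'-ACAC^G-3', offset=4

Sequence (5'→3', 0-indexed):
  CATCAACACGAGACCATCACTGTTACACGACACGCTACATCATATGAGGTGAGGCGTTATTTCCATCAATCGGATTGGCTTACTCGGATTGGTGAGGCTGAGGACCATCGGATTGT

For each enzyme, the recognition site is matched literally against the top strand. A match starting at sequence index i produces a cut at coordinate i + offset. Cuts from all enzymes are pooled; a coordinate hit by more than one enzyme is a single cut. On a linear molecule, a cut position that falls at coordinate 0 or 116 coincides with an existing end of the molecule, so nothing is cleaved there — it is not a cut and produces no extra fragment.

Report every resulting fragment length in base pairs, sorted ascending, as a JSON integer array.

Scan for sites:
  LmaX TGAGG/2: at [44, 49, 92, 98] ⇒ [46, 51, 94, 100]
  BxoX TCGGATTG/7: at [69, 83, 107] ⇒ [76, 90, 114]
  OquIX CATCA/1: at [0, 14, 37, 63] ⇒ [1, 15, 38, 64]
  DwuX ACACG/4: at [5, 24, 29] ⇒ [9, 28, 33]

All cut coordinates (distinct, sorted): [1, 9, 15, 28, 33, 38, 46, 51, 64, 76, 90, 94, 100, 114]

Fragment lengths:
  [0,1): 1 bp
  [1,9): 8 bp
  [9,15): 6 bp
  [15,28): 13 bp
  [28,33): 5 bp
  [33,38): 5 bp
  [38,46): 8 bp
  [46,51): 5 bp
  [51,64): 13 bp
  [64,76): 12 bp
  [76,90): 14 bp
  [90,94): 4 bp
  [94,100): 6 bp
  [100,114): 14 bp
  [114,116): 2 bp

[1,2,4,5,5,5,6,6,8,8,12,13,13,14,14]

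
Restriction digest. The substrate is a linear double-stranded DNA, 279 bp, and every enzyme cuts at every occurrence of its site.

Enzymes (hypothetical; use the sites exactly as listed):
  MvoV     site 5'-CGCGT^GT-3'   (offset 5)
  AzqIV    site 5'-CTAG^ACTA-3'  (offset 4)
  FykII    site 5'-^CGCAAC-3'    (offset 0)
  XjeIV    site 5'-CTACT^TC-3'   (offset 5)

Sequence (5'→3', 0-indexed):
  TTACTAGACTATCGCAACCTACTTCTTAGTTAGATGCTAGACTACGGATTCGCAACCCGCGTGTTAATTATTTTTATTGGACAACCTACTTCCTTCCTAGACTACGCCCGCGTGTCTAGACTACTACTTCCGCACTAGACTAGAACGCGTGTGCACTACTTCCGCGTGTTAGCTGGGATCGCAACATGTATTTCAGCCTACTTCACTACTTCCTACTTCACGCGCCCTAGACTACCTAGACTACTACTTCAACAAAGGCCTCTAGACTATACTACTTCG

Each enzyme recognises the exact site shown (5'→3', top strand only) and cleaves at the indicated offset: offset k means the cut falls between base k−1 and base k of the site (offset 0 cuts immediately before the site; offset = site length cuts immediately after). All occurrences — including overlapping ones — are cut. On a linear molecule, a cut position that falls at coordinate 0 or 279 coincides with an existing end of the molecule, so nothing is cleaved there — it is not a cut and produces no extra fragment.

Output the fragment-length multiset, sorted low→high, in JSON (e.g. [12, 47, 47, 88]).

[3,5,6,7,7,7,8,9,9,9,10,10,10,10,11,11,12,12,12,13,13,17,17,23,28]

Scan for sites:
  MvoV (CGCGTGT, off=5): starts [57, 108, 145, 162] → cuts [62, 113, 150, 167]
  AzqIV (CTAGACTA, off=4): starts [3, 36, 96, 115, 134, 226, 235, 261] → cuts [7, 40, 100, 119, 138, 230, 239, 265]
  FykII (CGCAAC, off=0): starts [12, 50, 179] → cuts [12, 50, 179]
  XjeIV (CTACTTC, off=5): starts [18, 85, 123, 155, 197, 205, 212, 243, 271] → cuts [23, 90, 128, 160, 202, 210, 217, 248, 276]

All cut coordinates (distinct, sorted): [7, 12, 23, 40, 50, 62, 90, 100, 113, 119, 128, 138, 150, 160, 167, 179, 202, 210, 217, 230, 239, 248, 265, 276]

Fragments:
  [0,7): 7 bp
  [7,12): 5 bp
  [12,23): 11 bp
  [23,40): 17 bp
  [40,50): 10 bp
  [50,62): 12 bp
  [62,90): 28 bp
  [90,100): 10 bp
  [100,113): 13 bp
  [113,119): 6 bp
  [119,128): 9 bp
  [128,138): 10 bp
  [138,150): 12 bp
  [150,160): 10 bp
  [160,167): 7 bp
  [167,179): 12 bp
  [179,202): 23 bp
  [202,210): 8 bp
  [210,217): 7 bp
  [217,230): 13 bp
  [230,239): 9 bp
  [239,248): 9 bp
  [248,265): 17 bp
  [265,276): 11 bp
  [276,279): 3 bp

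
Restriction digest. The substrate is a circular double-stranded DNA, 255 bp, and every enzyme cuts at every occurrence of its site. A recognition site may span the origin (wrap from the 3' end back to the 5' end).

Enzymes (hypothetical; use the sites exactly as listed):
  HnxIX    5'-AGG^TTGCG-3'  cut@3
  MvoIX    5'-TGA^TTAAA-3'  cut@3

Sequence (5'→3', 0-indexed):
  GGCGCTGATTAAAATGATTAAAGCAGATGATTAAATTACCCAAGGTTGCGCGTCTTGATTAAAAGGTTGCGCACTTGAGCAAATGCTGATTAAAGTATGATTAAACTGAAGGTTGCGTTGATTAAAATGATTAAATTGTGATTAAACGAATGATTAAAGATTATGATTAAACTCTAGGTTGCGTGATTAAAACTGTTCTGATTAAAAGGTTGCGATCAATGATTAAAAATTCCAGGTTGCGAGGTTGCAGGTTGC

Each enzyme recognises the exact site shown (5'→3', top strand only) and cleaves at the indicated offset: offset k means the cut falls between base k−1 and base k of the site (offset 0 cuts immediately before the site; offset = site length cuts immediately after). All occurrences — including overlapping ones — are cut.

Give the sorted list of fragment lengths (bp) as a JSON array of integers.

Site scan:
  HnxIX AGGTTGCG/3: at [42, 63, 109, 175, 206, 233, 248] ⇒ [45, 66, 112, 178, 209, 236, 251]
  MvoIX TGATTAAA/3: at [5, 14, 27, 55, 86, 97, 118, 127, 138, 150, 163, 183, 198, 219] ⇒ [8, 17, 30, 58, 89, 100, 121, 130, 141, 153, 166, 186, 201, 222]

All cut coordinates (distinct, sorted): [8, 17, 30, 45, 58, 66, 89, 100, 112, 121, 130, 141, 153, 166, 178, 186, 201, 209, 222, 236, 251]

Fragments:
  8→17: 9 bp
  17→30: 13 bp
  30→45: 15 bp
  45→58: 13 bp
  58→66: 8 bp
  66→89: 23 bp
  89→100: 11 bp
  100→112: 12 bp
  112→121: 9 bp
  121→130: 9 bp
  130→141: 11 bp
  141→153: 12 bp
  153→166: 13 bp
  166→178: 12 bp
  178→186: 8 bp
  186→201: 15 bp
  201→209: 8 bp
  209→222: 13 bp
  222→236: 14 bp
  236→251: 15 bp
  251→8 (wrap): 255-251+8 = 12 bp

[8,8,8,9,9,9,11,11,12,12,12,12,13,13,13,13,14,15,15,15,23]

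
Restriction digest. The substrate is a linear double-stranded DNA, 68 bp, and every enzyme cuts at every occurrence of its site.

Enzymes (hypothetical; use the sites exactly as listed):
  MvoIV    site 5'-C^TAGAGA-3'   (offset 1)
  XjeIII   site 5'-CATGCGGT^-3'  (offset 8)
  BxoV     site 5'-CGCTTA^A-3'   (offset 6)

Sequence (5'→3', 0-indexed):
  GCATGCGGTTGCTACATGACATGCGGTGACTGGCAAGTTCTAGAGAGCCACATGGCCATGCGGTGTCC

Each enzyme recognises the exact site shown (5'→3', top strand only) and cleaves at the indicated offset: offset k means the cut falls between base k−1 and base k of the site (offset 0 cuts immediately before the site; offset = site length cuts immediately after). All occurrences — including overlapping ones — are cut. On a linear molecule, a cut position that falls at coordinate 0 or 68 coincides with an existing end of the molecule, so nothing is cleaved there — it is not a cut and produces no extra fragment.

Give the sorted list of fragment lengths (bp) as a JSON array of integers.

Site scan:
  MvoIV CTAGAGA/1: at [39] ⇒ [40]
  XjeIII CATGCGGT/8: at [1, 19, 56] ⇒ [9, 27, 64]
  BxoV (CGCTTAA, off=6): no sites

Pooled cuts: [9, 27, 40, 64]

Fragment lengths:
  [0,9): 9 bp
  [9,27): 18 bp
  [27,40): 13 bp
  [40,64): 24 bp
  [64,68): 4 bp

[4,9,13,18,24]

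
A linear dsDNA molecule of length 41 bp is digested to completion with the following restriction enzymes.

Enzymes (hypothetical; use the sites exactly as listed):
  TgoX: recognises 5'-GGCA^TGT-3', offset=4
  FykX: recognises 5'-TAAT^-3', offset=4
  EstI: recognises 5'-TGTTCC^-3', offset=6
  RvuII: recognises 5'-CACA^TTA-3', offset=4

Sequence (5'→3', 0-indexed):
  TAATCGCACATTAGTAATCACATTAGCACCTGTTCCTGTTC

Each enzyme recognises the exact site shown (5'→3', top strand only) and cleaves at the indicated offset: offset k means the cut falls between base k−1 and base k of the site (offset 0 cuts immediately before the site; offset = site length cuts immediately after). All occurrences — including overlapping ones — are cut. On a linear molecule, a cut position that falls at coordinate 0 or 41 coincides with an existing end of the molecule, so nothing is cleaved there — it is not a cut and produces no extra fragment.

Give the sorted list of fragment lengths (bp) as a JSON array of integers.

Scan for sites:
  TgoX (GGCATGT, off=4): no sites
  FykX TAAT/4: at [0, 14] ⇒ [4, 18]
  EstI TGTTCC/6: at [30] ⇒ [36]
  RvuII CACATTA/4: at [6, 18] ⇒ [10, 22]

Pooled cuts: [4, 10, 18, 22, 36]

Fragments:
  [0,4): 4 bp
  [4,10): 6 bp
  [10,18): 8 bp
  [18,22): 4 bp
  [22,36): 14 bp
  [36,41): 5 bp

[4,4,5,6,8,14]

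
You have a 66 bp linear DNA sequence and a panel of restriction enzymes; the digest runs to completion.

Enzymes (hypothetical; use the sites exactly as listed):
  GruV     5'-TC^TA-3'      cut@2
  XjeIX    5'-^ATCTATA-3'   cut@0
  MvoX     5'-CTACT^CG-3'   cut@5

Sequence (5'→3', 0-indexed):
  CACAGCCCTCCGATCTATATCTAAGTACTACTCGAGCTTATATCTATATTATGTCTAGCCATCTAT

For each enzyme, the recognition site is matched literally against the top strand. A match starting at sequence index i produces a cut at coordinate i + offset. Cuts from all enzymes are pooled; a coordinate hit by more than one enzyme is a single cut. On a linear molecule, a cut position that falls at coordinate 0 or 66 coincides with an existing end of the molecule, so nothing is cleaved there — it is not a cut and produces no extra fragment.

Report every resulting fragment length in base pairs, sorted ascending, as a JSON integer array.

Scan for sites:
  GruV (TCTA, off=2): starts [13, 19, 42, 53, 61] → cuts [15, 21, 44, 55, 63]
  XjeIX (ATCTATA, off=0): starts [12, 41] → cuts [12, 41]
  MvoX (CTACTCG, off=5): starts [27] → cuts [32]

All cut coordinates (distinct, sorted): [12, 15, 21, 32, 41, 44, 55, 63]

Fragment lengths:
  [0,12): 12 bp
  [12,15): 3 bp
  [15,21): 6 bp
  [21,32): 11 bp
  [32,41): 9 bp
  [41,44): 3 bp
  [44,55): 11 bp
  [55,63): 8 bp
  [63,66): 3 bp

[3,3,3,6,8,9,11,11,12]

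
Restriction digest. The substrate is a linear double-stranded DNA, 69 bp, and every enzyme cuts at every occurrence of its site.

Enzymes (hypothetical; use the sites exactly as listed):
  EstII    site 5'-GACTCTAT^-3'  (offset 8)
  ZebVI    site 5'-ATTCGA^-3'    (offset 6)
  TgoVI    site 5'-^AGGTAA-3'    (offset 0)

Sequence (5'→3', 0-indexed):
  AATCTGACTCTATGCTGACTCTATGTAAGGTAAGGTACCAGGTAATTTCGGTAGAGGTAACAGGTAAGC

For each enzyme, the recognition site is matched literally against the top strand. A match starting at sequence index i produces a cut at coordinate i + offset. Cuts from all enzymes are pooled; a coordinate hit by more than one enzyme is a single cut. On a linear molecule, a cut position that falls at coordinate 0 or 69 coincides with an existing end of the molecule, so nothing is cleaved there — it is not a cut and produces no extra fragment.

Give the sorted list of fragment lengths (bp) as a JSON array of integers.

[3,7,8,11,12,13,15]

Scan for sites:
  EstII (GACTCTAT, off=8): starts [5, 16] → cuts [13, 24]
  ZebVI (ATTCGA, off=6): no sites
  TgoVI (AGGTAA, off=0): starts [27, 39, 54, 61] → cuts [27, 39, 54, 61]

All cut coordinates (distinct, sorted): [13, 24, 27, 39, 54, 61]

Fragments:
  [0,13): 13 bp
  [13,24): 11 bp
  [24,27): 3 bp
  [27,39): 12 bp
  [39,54): 15 bp
  [54,61): 7 bp
  [61,69): 8 bp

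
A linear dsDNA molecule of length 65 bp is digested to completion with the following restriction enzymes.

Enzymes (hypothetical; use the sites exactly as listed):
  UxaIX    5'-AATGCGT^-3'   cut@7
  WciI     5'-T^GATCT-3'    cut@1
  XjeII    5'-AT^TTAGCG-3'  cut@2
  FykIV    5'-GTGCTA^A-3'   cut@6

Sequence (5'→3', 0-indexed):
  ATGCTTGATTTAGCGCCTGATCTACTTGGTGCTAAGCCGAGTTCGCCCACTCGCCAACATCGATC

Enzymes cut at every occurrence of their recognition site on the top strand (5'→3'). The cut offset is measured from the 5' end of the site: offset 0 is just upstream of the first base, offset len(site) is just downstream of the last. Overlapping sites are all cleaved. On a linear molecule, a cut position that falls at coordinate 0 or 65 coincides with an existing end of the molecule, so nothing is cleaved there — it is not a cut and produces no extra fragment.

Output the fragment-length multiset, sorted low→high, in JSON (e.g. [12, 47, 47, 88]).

Scan for sites:
  UxaIX (AATGCGT, off=7): no sites
  WciI TGATCT/1: at [17] ⇒ [18]
  XjeII ATTTAGCG/2: at [7] ⇒ [9]
  FykIV GTGCTAA/6: at [28] ⇒ [34]

Pooled cuts: [9, 18, 34]

Fragments:
  [0,9): 9 bp
  [9,18): 9 bp
  [18,34): 16 bp
  [34,65): 31 bp

[9,9,16,31]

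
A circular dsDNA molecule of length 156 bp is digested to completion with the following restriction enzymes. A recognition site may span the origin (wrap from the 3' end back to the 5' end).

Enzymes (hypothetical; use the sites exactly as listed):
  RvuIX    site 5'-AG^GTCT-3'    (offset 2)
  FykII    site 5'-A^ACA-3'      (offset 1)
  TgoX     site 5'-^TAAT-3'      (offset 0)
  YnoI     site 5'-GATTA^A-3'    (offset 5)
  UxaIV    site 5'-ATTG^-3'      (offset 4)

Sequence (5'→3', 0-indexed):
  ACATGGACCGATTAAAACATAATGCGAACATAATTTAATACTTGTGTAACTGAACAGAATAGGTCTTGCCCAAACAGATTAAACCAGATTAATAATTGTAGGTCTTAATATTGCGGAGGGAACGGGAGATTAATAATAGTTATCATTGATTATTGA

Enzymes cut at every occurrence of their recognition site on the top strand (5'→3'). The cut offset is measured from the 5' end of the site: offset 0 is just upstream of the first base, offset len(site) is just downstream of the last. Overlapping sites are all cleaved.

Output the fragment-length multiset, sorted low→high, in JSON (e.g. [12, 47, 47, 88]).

[1,1,1,2,2,2,3,3,3,4,5,6,7,8,8,8,8,9,11,14,15,17,18]

Site scan:
  RvuIX AGGTCT/2: at [60, 99] ⇒ [62, 101]
  FykII AACA/1: at [15, 26, 52, 72, 155] ⇒ [0, 16, 27, 53, 73]
  TgoX TAAT/0: at [19, 30, 35, 89, 92, 105, 130, 133] ⇒ [19, 30, 35, 89, 92, 105, 130, 133]
  YnoI GATTAA/5: at [9, 76, 86, 127] ⇒ [14, 81, 91, 132]
  UxaIV ATTG/4: at [94, 109, 144, 151] ⇒ [98, 113, 148, 155]

All cut coordinates (distinct, sorted): [0, 14, 16, 19, 27, 30, 35, 53, 62, 73, 81, 89, 91, 92, 98, 101, 105, 113, 130, 132, 133, 148, 155]

Fragments:
  0→14: 14 bp
  14→16: 2 bp
  16→19: 3 bp
  19→27: 8 bp
  27→30: 3 bp
  30→35: 5 bp
  35→53: 18 bp
  53→62: 9 bp
  62→73: 11 bp
  73→81: 8 bp
  81→89: 8 bp
  89→91: 2 bp
  91→92: 1 bp
  92→98: 6 bp
  98→101: 3 bp
  101→105: 4 bp
  105→113: 8 bp
  113→130: 17 bp
  130→132: 2 bp
  132→133: 1 bp
  133→148: 15 bp
  148→155: 7 bp
  155→0 (wrap): 156-155+0 = 1 bp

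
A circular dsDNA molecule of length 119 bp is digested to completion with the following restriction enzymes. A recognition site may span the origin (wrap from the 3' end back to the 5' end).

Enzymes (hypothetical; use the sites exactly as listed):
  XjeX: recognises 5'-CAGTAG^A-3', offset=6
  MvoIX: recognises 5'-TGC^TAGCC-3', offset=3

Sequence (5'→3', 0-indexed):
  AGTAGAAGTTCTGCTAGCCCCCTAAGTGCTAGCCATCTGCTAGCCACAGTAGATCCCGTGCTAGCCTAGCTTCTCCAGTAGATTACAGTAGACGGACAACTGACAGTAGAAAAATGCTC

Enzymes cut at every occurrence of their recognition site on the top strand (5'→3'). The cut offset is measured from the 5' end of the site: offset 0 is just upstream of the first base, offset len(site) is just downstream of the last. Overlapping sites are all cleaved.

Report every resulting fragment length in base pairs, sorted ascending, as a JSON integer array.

Site scan:
  XjeX (CAGTAGA, off=6): starts [46, 75, 85, 103, 118] → cuts [5, 52, 81, 91, 109]
  MvoIX (TGCTAGCC, off=3): starts [11, 26, 37, 58] → cuts [14, 29, 40, 61]

All cut coordinates (distinct, sorted): [5, 14, 29, 40, 52, 61, 81, 91, 109]

Fragments:
  5→14: 9 bp
  14→29: 15 bp
  29→40: 11 bp
  40→52: 12 bp
  52→61: 9 bp
  61→81: 20 bp
  81→91: 10 bp
  91→109: 18 bp
  109→5 (wrap): 119-109+5 = 15 bp

[9,9,10,11,12,15,15,18,20]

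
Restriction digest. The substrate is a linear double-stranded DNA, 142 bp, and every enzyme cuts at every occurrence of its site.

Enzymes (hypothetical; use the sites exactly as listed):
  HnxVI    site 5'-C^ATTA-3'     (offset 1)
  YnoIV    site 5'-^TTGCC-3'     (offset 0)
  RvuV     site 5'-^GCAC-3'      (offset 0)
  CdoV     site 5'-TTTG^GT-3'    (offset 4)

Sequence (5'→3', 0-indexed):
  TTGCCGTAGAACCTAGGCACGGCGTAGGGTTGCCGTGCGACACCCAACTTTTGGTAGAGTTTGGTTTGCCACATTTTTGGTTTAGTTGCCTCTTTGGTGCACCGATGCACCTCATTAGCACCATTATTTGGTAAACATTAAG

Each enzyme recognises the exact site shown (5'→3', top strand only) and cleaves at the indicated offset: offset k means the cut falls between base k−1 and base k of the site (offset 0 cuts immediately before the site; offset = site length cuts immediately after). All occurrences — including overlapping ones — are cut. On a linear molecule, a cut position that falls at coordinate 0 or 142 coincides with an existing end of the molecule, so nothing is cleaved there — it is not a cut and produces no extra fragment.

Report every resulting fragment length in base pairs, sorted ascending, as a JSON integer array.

[2,2,4,5,6,6,6,7,8,8,10,11,13,14,16,24]

Scan for sites:
  HnxVI (CATTA, off=1): starts [112, 121, 135] → cuts [113, 122, 136]
  YnoIV (TTGCC, off=0): starts [0, 29, 65, 85] → cuts [29, 65, 85] (position 0 is a terminus of the linear molecule — no cut)
  RvuV (GCAC, off=0): starts [16, 98, 106, 117] → cuts [16, 98, 106, 117]
  CdoV (TTTGGT, off=4): starts [49, 59, 75, 92, 126] → cuts [53, 63, 79, 96, 130]

Pooled cuts: [16, 29, 53, 63, 65, 79, 85, 96, 98, 106, 113, 117, 122, 130, 136]

Fragment lengths:
  [0,16): 16 bp
  [16,29): 13 bp
  [29,53): 24 bp
  [53,63): 10 bp
  [63,65): 2 bp
  [65,79): 14 bp
  [79,85): 6 bp
  [85,96): 11 bp
  [96,98): 2 bp
  [98,106): 8 bp
  [106,113): 7 bp
  [113,117): 4 bp
  [117,122): 5 bp
  [122,130): 8 bp
  [130,136): 6 bp
  [136,142): 6 bp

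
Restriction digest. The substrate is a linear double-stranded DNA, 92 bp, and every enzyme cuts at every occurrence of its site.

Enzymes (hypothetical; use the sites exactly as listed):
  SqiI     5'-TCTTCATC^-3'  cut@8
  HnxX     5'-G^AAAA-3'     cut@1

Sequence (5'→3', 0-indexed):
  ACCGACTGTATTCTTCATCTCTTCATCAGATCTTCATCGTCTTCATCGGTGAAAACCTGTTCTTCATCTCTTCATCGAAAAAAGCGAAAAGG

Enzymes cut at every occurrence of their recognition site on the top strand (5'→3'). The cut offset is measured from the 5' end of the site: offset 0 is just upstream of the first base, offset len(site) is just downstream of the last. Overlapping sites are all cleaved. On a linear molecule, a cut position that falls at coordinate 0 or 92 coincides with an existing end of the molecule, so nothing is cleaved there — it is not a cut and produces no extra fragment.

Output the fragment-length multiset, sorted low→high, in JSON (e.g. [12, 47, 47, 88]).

Scan for sites:
  SqiI (TCTTCATC, off=8): starts [11, 19, 30, 39, 60, 68] → cuts [19, 27, 38, 47, 68, 76]
  HnxX (GAAAA, off=1): starts [50, 76, 85] → cuts [51, 77, 86]

All cut coordinates (distinct, sorted): [19, 27, 38, 47, 51, 68, 76, 77, 86]

Fragment lengths:
  [0,19): 19 bp
  [19,27): 8 bp
  [27,38): 11 bp
  [38,47): 9 bp
  [47,51): 4 bp
  [51,68): 17 bp
  [68,76): 8 bp
  [76,77): 1 bp
  [77,86): 9 bp
  [86,92): 6 bp

[1,4,6,8,8,9,9,11,17,19]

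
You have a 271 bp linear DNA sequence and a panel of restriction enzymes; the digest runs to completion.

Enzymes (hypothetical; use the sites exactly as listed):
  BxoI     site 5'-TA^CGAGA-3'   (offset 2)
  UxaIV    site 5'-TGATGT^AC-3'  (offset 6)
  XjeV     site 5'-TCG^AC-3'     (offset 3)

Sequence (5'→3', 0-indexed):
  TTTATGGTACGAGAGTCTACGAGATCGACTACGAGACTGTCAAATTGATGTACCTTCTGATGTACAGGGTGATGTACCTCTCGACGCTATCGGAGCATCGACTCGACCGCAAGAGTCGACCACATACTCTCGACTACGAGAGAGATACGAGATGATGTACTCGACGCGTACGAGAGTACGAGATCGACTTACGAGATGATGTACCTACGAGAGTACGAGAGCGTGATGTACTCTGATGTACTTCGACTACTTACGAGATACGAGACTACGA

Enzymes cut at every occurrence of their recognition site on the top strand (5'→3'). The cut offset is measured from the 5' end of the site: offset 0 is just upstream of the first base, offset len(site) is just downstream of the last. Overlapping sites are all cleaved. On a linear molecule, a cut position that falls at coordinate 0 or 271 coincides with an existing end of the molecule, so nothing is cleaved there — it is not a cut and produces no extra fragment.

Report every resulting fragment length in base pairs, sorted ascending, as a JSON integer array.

[4,4,5,5,5,5,6,7,7,8,8,8,8,8,8,9,10,10,11,11,11,11,12,12,13,14,14,17,20]

Site scan:
  BxoI (TACGAGA, off=2): starts [7, 17, 29, 134, 145, 168, 176, 189, 205, 213, 251, 258] → cuts [9, 19, 31, 136, 147, 170, 178, 191, 207, 215, 253, 260]
  UxaIV (TGATGTAC, off=6): starts [45, 57, 69, 152, 196, 223, 233] → cuts [51, 63, 75, 158, 202, 229, 239]
  XjeV (TCGAC, off=3): starts [24, 80, 97, 102, 115, 129, 160, 183, 242] → cuts [27, 83, 100, 105, 118, 132, 163, 186, 245]

Pooled cuts: [9, 19, 27, 31, 51, 63, 75, 83, 100, 105, 118, 132, 136, 147, 158, 163, 170, 178, 186, 191, 202, 207, 215, 229, 239, 245, 253, 260]

Fragments:
  [0,9): 9 bp
  [9,19): 10 bp
  [19,27): 8 bp
  [27,31): 4 bp
  [31,51): 20 bp
  [51,63): 12 bp
  [63,75): 12 bp
  [75,83): 8 bp
  [83,100): 17 bp
  [100,105): 5 bp
  [105,118): 13 bp
  [118,132): 14 bp
  [132,136): 4 bp
  [136,147): 11 bp
  [147,158): 11 bp
  [158,163): 5 bp
  [163,170): 7 bp
  [170,178): 8 bp
  [178,186): 8 bp
  [186,191): 5 bp
  [191,202): 11 bp
  [202,207): 5 bp
  [207,215): 8 bp
  [215,229): 14 bp
  [229,239): 10 bp
  [239,245): 6 bp
  [245,253): 8 bp
  [253,260): 7 bp
  [260,271): 11 bp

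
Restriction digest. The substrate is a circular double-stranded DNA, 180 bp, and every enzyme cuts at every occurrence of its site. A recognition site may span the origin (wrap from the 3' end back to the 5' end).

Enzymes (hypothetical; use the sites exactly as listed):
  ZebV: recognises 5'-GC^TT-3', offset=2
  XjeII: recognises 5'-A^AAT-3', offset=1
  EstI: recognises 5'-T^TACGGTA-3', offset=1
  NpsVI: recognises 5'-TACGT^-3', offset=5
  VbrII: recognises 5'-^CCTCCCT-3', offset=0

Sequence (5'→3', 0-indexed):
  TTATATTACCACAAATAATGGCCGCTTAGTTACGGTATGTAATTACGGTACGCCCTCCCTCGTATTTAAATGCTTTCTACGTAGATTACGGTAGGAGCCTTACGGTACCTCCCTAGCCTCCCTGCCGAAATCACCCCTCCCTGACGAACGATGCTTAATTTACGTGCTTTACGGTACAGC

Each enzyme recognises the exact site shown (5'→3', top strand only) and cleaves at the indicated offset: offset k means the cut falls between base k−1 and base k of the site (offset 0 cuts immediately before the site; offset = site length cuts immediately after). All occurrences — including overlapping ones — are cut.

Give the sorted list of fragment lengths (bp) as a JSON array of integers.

[2,2,4,5,5,7,7,9,9,10,11,11,12,12,13,13,14,15,19]

Per-enzyme occurrences:
  ZebV GCTT/2: at [23, 71, 152, 165, 178] ⇒ [0, 25, 73, 154, 167]
  XjeII AAAT/1: at [12, 67, 127] ⇒ [13, 68, 128]
  EstI TTACGGTA/1: at [29, 42, 85, 99, 168] ⇒ [30, 43, 86, 100, 169]
  NpsVI TACGT/5: at [77, 160] ⇒ [82, 165]
  VbrII CCTCCCT/0: at [53, 107, 116, 135] ⇒ [53, 107, 116, 135]

Pooled cuts: [0, 13, 25, 30, 43, 53, 68, 73, 82, 86, 100, 107, 116, 128, 135, 154, 165, 167, 169]

Fragment lengths:
  0→13: 13 bp
  13→25: 12 bp
  25→30: 5 bp
  30→43: 13 bp
  43→53: 10 bp
  53→68: 15 bp
  68→73: 5 bp
  73→82: 9 bp
  82→86: 4 bp
  86→100: 14 bp
  100→107: 7 bp
  107→116: 9 bp
  116→128: 12 bp
  128→135: 7 bp
  135→154: 19 bp
  154→165: 11 bp
  165→167: 2 bp
  167→169: 2 bp
  169→0 (wrap): 180-169+0 = 11 bp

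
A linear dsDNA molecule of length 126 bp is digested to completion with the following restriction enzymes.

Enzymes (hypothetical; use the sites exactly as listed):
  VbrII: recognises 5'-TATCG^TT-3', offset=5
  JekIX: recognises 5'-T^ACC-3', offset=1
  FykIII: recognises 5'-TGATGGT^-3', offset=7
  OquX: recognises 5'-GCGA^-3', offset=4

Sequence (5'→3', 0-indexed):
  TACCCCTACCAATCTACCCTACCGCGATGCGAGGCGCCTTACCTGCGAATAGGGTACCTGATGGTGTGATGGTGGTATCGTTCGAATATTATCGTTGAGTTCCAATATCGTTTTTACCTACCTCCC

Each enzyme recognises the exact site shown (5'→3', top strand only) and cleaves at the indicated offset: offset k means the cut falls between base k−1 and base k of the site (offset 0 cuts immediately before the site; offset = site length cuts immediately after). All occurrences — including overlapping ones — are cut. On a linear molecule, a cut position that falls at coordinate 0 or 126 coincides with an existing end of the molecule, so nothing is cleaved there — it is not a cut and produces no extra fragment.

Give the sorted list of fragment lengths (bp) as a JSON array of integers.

[1,4,5,5,5,6,7,7,7,7,8,8,8,8,10,14,16]

Site scan:
  VbrII TATCGTT/5: at [75, 89, 105] ⇒ [80, 94, 110]
  JekIX TACC/1: at [0, 6, 14, 19, 39, 54, 114, 118] ⇒ [1, 7, 15, 20, 40, 55, 115, 119]
  FykIII TGATGGT/7: at [58, 66] ⇒ [65, 73]
  OquX GCGA/4: at [23, 28, 44] ⇒ [27, 32, 48]

Pooled cuts: [1, 7, 15, 20, 27, 32, 40, 48, 55, 65, 73, 80, 94, 110, 115, 119]

Fragment lengths:
  [0,1): 1 bp
  [1,7): 6 bp
  [7,15): 8 bp
  [15,20): 5 bp
  [20,27): 7 bp
  [27,32): 5 bp
  [32,40): 8 bp
  [40,48): 8 bp
  [48,55): 7 bp
  [55,65): 10 bp
  [65,73): 8 bp
  [73,80): 7 bp
  [80,94): 14 bp
  [94,110): 16 bp
  [110,115): 5 bp
  [115,119): 4 bp
  [119,126): 7 bp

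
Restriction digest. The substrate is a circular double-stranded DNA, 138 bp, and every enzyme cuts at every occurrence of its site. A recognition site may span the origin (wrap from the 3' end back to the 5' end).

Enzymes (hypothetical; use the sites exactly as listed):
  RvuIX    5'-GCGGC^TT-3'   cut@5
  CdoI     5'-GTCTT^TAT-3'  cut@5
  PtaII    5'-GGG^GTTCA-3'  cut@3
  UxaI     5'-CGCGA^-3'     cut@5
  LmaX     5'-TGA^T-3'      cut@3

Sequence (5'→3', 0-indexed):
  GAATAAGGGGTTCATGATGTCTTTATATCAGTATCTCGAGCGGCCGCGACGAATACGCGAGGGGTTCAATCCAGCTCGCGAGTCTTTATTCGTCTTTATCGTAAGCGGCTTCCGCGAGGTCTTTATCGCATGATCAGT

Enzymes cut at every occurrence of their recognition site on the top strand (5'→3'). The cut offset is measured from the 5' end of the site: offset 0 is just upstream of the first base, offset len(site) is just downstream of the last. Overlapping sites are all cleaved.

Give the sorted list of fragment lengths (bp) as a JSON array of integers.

Scan for sites:
  RvuIX GCGGCTT/5: at [104] ⇒ [109]
  CdoI GTCTTTAT/5: at [18, 81, 91, 118] ⇒ [23, 86, 96, 123]
  PtaII GGGGTTCA/3: at [6, 60] ⇒ [9, 63]
  UxaI CGCGA/5: at [44, 55, 76, 112] ⇒ [49, 60, 81, 117]
  LmaX TGAT/3: at [14, 130] ⇒ [17, 133]

Pooled cuts: [9, 17, 23, 49, 60, 63, 81, 86, 96, 109, 117, 123, 133]

Fragments:
  9→17: 8 bp
  17→23: 6 bp
  23→49: 26 bp
  49→60: 11 bp
  60→63: 3 bp
  63→81: 18 bp
  81→86: 5 bp
  86→96: 10 bp
  96→109: 13 bp
  109→117: 8 bp
  117→123: 6 bp
  123→133: 10 bp
  133→9 (wrap): 138-133+9 = 14 bp

[3,5,6,6,8,8,10,10,11,13,14,18,26]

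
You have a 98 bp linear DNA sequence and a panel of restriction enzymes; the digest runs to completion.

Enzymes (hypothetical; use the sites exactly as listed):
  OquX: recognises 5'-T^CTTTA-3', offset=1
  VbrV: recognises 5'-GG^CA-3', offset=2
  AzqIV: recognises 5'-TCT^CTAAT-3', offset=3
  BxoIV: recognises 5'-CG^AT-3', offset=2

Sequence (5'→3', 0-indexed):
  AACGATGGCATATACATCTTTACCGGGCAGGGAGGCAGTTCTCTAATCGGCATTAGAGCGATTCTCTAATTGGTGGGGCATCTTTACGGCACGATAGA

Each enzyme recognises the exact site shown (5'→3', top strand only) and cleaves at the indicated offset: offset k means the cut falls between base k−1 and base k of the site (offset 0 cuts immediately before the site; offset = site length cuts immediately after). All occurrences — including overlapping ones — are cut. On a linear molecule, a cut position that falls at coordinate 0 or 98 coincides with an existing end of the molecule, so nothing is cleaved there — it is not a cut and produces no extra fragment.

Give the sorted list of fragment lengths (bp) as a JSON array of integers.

[3,4,4,4,5,5,7,8,8,8,9,10,10,13]

Site scan:
  OquX (TCTTTA, off=1): starts [16, 80] → cuts [17, 81]
  VbrV (GGCA, off=2): starts [6, 25, 33, 48, 76, 87] → cuts [8, 27, 35, 50, 78, 89]
  AzqIV (TCTCTAAT, off=3): starts [39, 62] → cuts [42, 65]
  BxoIV (CGAT, off=2): starts [2, 58, 91] → cuts [4, 60, 93]

Pooled cuts: [4, 8, 17, 27, 35, 42, 50, 60, 65, 78, 81, 89, 93]

Fragment lengths:
  [0,4): 4 bp
  [4,8): 4 bp
  [8,17): 9 bp
  [17,27): 10 bp
  [27,35): 8 bp
  [35,42): 7 bp
  [42,50): 8 bp
  [50,60): 10 bp
  [60,65): 5 bp
  [65,78): 13 bp
  [78,81): 3 bp
  [81,89): 8 bp
  [89,93): 4 bp
  [93,98): 5 bp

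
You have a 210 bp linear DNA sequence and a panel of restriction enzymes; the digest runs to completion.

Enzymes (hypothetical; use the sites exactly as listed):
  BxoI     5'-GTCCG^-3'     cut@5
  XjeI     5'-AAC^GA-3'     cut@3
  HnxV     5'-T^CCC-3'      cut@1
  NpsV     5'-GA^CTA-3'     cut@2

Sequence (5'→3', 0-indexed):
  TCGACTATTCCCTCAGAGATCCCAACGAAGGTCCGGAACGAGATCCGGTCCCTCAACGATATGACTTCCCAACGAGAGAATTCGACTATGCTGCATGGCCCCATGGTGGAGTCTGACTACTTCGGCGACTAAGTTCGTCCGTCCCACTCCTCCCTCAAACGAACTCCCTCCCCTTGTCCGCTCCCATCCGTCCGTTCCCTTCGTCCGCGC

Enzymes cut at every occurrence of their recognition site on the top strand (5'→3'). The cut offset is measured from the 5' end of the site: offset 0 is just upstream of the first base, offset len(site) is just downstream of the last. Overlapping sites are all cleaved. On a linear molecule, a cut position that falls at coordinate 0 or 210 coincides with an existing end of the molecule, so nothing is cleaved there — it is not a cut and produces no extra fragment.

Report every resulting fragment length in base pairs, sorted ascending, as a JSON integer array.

Scan for sites:
  BxoI GTCCG/5: at [30, 136, 175, 189, 202] ⇒ [35, 141, 180, 194, 207]
  XjeI AACGA/3: at [23, 36, 54, 70, 157] ⇒ [26, 39, 57, 73, 160]
  HnxV TCCC/1: at [8, 19, 48, 66, 141, 150, 164, 168, 181, 195] ⇒ [9, 20, 49, 67, 142, 151, 165, 169, 182, 196]
  NpsV GACTA/2: at [2, 83, 114, 126] ⇒ [4, 85, 116, 128]

All cut coordinates (distinct, sorted): [4, 9, 20, 26, 35, 39, 49, 57, 67, 73, 85, 116, 128, 141, 142, 151, 160, 165, 169, 180, 182, 194, 196, 207]

Fragments:
  [0,4): 4 bp
  [4,9): 5 bp
  [9,20): 11 bp
  [20,26): 6 bp
  [26,35): 9 bp
  [35,39): 4 bp
  [39,49): 10 bp
  [49,57): 8 bp
  [57,67): 10 bp
  [67,73): 6 bp
  [73,85): 12 bp
  [85,116): 31 bp
  [116,128): 12 bp
  [128,141): 13 bp
  [141,142): 1 bp
  [142,151): 9 bp
  [151,160): 9 bp
  [160,165): 5 bp
  [165,169): 4 bp
  [169,180): 11 bp
  [180,182): 2 bp
  [182,194): 12 bp
  [194,196): 2 bp
  [196,207): 11 bp
  [207,210): 3 bp

[1,2,2,3,4,4,4,5,5,6,6,8,9,9,9,10,10,11,11,11,12,12,12,13,31]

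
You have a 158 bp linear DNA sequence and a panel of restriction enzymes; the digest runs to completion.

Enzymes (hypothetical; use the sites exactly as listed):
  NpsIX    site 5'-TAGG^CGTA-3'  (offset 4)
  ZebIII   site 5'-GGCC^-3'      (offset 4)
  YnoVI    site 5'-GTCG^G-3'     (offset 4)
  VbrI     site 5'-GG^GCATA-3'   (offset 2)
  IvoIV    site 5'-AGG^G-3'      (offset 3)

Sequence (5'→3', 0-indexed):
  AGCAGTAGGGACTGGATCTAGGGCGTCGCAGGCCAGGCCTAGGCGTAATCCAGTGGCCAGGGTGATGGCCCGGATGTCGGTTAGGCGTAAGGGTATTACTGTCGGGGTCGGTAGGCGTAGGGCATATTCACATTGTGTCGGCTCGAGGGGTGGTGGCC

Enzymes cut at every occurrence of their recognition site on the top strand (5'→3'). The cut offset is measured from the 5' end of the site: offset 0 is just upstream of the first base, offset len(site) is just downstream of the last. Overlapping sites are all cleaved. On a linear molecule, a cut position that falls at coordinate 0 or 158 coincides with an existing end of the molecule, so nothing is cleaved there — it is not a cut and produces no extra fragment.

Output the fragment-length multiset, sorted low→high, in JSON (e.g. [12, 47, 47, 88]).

Scan for sites:
  NpsIX TAGGCGTA/4: at [39, 81, 111] ⇒ [43, 85, 115]
  ZebIII GGCC/4: at [30, 35, 54, 66, 154] ⇒ [34, 39, 58, 70] (position 158 is a terminus of the linear molecule — no cut)
  YnoVI GTCGG/4: at [75, 100, 106, 136] ⇒ [79, 104, 110, 140]
  VbrI GGGCATA/2: at [119] ⇒ [121]
  IvoIV AGGG/3: at [6, 19, 58, 89, 118, 145] ⇒ [9, 22, 61, 92, 121, 148]

All cut coordinates (distinct, sorted): [9, 22, 34, 39, 43, 58, 61, 70, 79, 85, 92, 104, 110, 115, 121, 140, 148]

Fragments:
  [0,9): 9 bp
  [9,22): 13 bp
  [22,34): 12 bp
  [34,39): 5 bp
  [39,43): 4 bp
  [43,58): 15 bp
  [58,61): 3 bp
  [61,70): 9 bp
  [70,79): 9 bp
  [79,85): 6 bp
  [85,92): 7 bp
  [92,104): 12 bp
  [104,110): 6 bp
  [110,115): 5 bp
  [115,121): 6 bp
  [121,140): 19 bp
  [140,148): 8 bp
  [148,158): 10 bp

[3,4,5,5,6,6,6,7,8,9,9,9,10,12,12,13,15,19]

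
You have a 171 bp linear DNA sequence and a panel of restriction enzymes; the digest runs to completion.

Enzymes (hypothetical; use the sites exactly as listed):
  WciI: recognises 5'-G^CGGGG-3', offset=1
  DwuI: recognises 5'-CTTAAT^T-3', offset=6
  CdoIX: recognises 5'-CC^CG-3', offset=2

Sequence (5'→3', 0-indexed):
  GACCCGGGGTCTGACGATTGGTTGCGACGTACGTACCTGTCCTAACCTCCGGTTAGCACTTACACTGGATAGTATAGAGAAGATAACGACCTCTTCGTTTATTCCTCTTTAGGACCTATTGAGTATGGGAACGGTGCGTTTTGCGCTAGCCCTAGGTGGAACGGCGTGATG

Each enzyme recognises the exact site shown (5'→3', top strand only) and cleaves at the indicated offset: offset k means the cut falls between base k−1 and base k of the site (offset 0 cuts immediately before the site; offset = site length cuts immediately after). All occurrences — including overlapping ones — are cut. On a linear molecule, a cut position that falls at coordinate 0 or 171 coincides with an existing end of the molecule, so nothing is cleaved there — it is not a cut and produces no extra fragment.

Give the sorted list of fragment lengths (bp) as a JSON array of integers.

[4,167]

Per-enzyme occurrences:
  WciI (GCGGGG, off=1): no sites
  DwuI (CTTAATT, off=6): no sites
  CdoIX (CCCG, off=2): starts [2] → cuts [4]

Pooled cuts: [4]

Fragments:
  [0,4): 4 bp
  [4,171): 167 bp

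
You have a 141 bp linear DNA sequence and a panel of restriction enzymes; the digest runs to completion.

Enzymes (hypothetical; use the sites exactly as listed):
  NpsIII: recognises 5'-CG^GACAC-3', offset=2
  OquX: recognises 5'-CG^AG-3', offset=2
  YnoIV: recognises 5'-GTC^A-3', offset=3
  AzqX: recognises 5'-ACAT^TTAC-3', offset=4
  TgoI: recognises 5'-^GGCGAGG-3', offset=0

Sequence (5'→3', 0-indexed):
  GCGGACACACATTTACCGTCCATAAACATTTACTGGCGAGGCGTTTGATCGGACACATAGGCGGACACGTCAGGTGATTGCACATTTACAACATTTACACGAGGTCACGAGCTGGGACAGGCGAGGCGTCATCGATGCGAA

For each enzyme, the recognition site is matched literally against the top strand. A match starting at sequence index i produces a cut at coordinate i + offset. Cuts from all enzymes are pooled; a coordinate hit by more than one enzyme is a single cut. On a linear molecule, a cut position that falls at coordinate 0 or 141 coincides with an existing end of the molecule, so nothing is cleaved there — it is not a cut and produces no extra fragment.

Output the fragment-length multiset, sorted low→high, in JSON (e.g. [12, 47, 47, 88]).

Scan for sites:
  NpsIII (CGGACAC, off=2): starts [1, 49, 61] → cuts [3, 51, 63]
  OquX (CGAG, off=2): starts [36, 99, 107, 121] → cuts [38, 101, 109, 123]
  YnoIV (GTCA, off=3): starts [68, 103, 127] → cuts [71, 106, 130]
  AzqX (ACATTTAC, off=4): starts [8, 25, 81, 90] → cuts [12, 29, 85, 94]
  TgoI (GGCGAGG, off=0): starts [34, 119] → cuts [34, 119]

Pooled cuts: [3, 12, 29, 34, 38, 51, 63, 71, 85, 94, 101, 106, 109, 119, 123, 130]

Fragments:
  [0,3): 3 bp
  [3,12): 9 bp
  [12,29): 17 bp
  [29,34): 5 bp
  [34,38): 4 bp
  [38,51): 13 bp
  [51,63): 12 bp
  [63,71): 8 bp
  [71,85): 14 bp
  [85,94): 9 bp
  [94,101): 7 bp
  [101,106): 5 bp
  [106,109): 3 bp
  [109,119): 10 bp
  [119,123): 4 bp
  [123,130): 7 bp
  [130,141): 11 bp

[3,3,4,4,5,5,7,7,8,9,9,10,11,12,13,14,17]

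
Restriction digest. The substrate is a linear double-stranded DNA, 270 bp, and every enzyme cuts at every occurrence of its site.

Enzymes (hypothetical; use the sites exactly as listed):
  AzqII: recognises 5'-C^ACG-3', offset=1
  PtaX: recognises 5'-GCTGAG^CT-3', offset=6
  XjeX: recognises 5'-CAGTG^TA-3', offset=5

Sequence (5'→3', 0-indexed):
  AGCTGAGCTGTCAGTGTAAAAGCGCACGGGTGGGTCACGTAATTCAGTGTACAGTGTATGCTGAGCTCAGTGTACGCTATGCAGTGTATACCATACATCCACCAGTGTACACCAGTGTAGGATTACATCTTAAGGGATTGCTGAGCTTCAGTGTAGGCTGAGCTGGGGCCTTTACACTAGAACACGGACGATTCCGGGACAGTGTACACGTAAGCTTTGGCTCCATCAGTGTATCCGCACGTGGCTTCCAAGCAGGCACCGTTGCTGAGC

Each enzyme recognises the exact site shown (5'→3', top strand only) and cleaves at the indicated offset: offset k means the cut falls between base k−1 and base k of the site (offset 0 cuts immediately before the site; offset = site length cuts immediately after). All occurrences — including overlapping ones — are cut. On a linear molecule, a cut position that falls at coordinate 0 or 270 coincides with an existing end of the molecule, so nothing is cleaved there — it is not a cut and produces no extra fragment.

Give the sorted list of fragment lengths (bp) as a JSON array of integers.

Site scan:
  AzqII (CACG, off=1): starts [24, 35, 182, 206, 237] → cuts [25, 36, 183, 207, 238]
  PtaX (GCTGAGCT, off=6): starts [1, 59, 139, 156] → cuts [7, 65, 145, 162]
  XjeX (CAGTGTA, off=5): starts [11, 44, 51, 67, 81, 102, 112, 148, 199, 226] → cuts [16, 49, 56, 72, 86, 107, 117, 153, 204, 231]

Pooled cuts: [7, 16, 25, 36, 49, 56, 65, 72, 86, 107, 117, 145, 153, 162, 183, 204, 207, 231, 238]

Fragments:
  [0,7): 7 bp
  [7,16): 9 bp
  [16,25): 9 bp
  [25,36): 11 bp
  [36,49): 13 bp
  [49,56): 7 bp
  [56,65): 9 bp
  [65,72): 7 bp
  [72,86): 14 bp
  [86,107): 21 bp
  [107,117): 10 bp
  [117,145): 28 bp
  [145,153): 8 bp
  [153,162): 9 bp
  [162,183): 21 bp
  [183,204): 21 bp
  [204,207): 3 bp
  [207,231): 24 bp
  [231,238): 7 bp
  [238,270): 32 bp

[3,7,7,7,7,8,9,9,9,9,10,11,13,14,21,21,21,24,28,32]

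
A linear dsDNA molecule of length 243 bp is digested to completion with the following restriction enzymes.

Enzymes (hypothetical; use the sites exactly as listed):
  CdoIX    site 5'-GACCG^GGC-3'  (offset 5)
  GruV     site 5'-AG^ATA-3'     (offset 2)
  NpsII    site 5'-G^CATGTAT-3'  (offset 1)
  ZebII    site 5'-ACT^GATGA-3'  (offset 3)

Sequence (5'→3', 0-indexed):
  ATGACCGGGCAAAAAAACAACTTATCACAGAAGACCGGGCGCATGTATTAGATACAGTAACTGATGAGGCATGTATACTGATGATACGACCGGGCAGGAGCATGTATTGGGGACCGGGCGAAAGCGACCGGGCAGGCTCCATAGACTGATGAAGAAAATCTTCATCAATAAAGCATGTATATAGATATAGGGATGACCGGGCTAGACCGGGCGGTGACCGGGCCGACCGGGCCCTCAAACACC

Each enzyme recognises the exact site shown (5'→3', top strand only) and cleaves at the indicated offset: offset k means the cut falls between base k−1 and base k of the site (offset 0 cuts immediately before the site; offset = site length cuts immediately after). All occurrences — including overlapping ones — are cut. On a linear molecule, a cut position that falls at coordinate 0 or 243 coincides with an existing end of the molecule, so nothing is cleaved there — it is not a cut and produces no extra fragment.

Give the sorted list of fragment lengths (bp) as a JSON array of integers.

[4,7,7,8,9,10,10,10,11,11,11,13,14,14,15,16,17,26,30]

Scan for sites:
  CdoIX GACCGGGC/5: at [2, 32, 87, 111, 125, 194, 204, 215, 224] ⇒ [7, 37, 92, 116, 130, 199, 209, 220, 229]
  GruV AGATA/2: at [49, 182] ⇒ [51, 184]
  NpsII GCATGTAT/1: at [40, 68, 99, 172] ⇒ [41, 69, 100, 173]
  ZebII ACTGATGA/3: at [59, 76, 144] ⇒ [62, 79, 147]

Pooled cuts: [7, 37, 41, 51, 62, 69, 79, 92, 100, 116, 130, 147, 173, 184, 199, 209, 220, 229]

Fragments:
  [0,7): 7 bp
  [7,37): 30 bp
  [37,41): 4 bp
  [41,51): 10 bp
  [51,62): 11 bp
  [62,69): 7 bp
  [69,79): 10 bp
  [79,92): 13 bp
  [92,100): 8 bp
  [100,116): 16 bp
  [116,130): 14 bp
  [130,147): 17 bp
  [147,173): 26 bp
  [173,184): 11 bp
  [184,199): 15 bp
  [199,209): 10 bp
  [209,220): 11 bp
  [220,229): 9 bp
  [229,243): 14 bp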